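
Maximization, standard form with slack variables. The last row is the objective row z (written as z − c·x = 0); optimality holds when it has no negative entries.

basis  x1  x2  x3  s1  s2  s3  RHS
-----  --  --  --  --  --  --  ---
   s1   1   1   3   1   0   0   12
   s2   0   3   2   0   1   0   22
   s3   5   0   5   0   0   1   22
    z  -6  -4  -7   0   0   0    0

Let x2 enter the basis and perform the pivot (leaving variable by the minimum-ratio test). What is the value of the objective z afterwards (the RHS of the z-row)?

Ratio test on column x2 — row 1: 12/1 = 12; row 2: 22/3 = 22/3; row 3: entry 0 ≤ 0. Minimum is 22/3 at row 2 (s2 leaves); pivot element 3.
Pivot on row 2; the z-row RHS becomes 0 − (-4)·(22/3) = 88/3.

88/3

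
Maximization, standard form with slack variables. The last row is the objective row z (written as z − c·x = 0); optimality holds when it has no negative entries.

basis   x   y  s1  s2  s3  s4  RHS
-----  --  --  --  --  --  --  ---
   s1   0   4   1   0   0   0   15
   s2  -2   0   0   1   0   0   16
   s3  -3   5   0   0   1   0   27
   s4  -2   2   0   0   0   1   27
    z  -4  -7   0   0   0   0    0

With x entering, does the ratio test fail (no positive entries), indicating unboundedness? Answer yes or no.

Every constraint-row entry in column x is ≤ 0, so increasing x is unbounded.

yes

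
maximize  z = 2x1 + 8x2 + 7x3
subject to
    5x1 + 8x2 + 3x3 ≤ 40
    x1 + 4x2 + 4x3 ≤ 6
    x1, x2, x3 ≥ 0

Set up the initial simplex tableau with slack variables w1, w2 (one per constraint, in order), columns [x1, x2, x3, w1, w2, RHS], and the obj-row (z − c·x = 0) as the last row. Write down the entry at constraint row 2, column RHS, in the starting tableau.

The RHS of constraint 2 is b_2 = 6.

6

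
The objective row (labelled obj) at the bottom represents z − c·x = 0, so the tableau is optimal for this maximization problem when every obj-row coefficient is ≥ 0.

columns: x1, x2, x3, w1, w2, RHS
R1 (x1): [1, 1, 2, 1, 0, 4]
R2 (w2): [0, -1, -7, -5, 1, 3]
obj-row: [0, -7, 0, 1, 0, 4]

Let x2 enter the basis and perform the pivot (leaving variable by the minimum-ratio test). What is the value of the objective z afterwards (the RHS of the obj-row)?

32

Ratio test on column x2 — row 1: 4/1 = 4; row 2: entry -1 ≤ 0. Minimum is 4 at row 1 (x1 leaves); pivot element 1.
Pivot on row 1; the obj-row RHS becomes 4 − (-7)·4 = 32.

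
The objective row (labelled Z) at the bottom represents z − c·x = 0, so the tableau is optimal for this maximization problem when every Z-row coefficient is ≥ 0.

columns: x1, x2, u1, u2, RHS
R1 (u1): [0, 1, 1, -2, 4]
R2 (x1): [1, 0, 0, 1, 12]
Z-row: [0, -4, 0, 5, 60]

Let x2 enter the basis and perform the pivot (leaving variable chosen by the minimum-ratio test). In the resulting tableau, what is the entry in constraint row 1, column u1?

1

Ratio test on column x2 — row 1: 4/1 = 4; row 2: entry 0 ≤ 0. Minimum is 4 at row 1 (u1 leaves); pivot element 1.
Divide row 1 by 1; eliminate column x2 from the other rows.
In the new row 1, the u1 entry is the old entry divided by the pivot: 1/1 = 1.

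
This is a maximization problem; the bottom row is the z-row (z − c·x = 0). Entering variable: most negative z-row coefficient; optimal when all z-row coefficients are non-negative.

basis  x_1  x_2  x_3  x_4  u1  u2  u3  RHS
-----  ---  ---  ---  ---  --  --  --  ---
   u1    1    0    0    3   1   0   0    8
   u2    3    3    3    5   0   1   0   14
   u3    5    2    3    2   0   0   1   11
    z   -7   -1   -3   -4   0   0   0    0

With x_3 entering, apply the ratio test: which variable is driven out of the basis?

u3

Column x_3 entries and ratios — u1: 0 ≤ 0, skip; u2: 14/3 = 14/3; u3: 11/3 = 11/3.
Smallest ratio is 11/3 in the row of u3, so u3 leaves.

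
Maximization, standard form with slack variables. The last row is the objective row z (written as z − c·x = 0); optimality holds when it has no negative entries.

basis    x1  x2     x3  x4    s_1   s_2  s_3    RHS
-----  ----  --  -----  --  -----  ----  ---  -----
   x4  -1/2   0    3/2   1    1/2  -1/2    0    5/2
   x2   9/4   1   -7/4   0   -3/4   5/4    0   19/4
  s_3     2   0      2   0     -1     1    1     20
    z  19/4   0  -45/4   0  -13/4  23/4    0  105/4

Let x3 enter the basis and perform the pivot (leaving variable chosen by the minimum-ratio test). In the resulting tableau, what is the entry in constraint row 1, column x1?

-1/3

Ratio test on column x3 — row 1: (5/2)/(3/2) = 5/3; row 2: entry -7/4 ≤ 0; row 3: 20/2 = 10. Minimum is 5/3 at row 1 (x4 leaves); pivot element 3/2.
Divide row 1 by 3/2; eliminate column x3 from the other rows.
In the new row 1, the x1 entry is the old entry divided by the pivot: (-1/2)/(3/2) = -1/3.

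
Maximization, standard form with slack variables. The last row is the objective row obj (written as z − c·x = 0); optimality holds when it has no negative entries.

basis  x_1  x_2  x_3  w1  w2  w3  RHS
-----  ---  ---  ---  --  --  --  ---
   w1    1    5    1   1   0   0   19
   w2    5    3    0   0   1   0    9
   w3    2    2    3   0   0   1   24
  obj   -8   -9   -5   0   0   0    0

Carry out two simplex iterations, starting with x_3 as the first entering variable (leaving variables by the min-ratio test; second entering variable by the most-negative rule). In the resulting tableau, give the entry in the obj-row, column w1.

Ratio test on column x_3 — row 1: 19/1 = 19; row 2: entry 0 ≤ 0; row 3: 24/3 = 8. Minimum is 8 at row 3 (w3 leaves); pivot element 3.
Divide row 3 by 3; eliminate column x_3 from the other rows.
Second iteration: most negative obj-row entry is -17/3 in column x_2, so x_2 enters.
Ratio test on column x_2 — row 1: 11/(13/3) = 33/13; row 2: 9/3 = 3; row 3: 8/(2/3) = 12. Minimum is 33/13 at row 1 (w1 leaves); pivot element 13/3.
Divide row 1 by 13/3; eliminate column x_2 from the other rows.
After both pivots, the entry at the obj-row, column w1 is 17/13.

17/13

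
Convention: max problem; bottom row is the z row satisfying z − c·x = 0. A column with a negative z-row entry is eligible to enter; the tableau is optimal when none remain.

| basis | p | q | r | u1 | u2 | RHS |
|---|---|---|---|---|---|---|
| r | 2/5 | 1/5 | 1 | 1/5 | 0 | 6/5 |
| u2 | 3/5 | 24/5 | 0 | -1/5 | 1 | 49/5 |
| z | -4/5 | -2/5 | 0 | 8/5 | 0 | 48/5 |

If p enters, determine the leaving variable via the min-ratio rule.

r

Column p entries and ratios — r: (6/5)/(2/5) = 3; u2: (49/5)/(3/5) = 49/3.
Smallest ratio is 3 in the row of r, so r leaves.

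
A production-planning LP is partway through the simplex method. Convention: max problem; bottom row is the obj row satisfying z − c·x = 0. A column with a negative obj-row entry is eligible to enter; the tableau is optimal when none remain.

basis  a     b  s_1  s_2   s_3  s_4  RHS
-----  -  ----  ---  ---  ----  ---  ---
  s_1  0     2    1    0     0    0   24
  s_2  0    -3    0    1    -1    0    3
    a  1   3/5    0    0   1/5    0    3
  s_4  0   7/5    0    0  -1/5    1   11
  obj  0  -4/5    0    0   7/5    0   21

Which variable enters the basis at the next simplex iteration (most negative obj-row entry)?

b

Negative obj-row entries: b: -4/5.
The most negative is -4/5 in column b, so b enters.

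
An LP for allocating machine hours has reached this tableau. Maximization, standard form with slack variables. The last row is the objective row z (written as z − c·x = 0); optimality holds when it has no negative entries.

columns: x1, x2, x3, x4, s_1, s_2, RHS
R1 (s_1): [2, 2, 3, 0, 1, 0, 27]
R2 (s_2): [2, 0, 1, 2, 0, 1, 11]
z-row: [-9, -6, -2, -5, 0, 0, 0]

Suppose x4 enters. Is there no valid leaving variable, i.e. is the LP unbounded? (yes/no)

Column x4 has positive entries in row(s) 2, so the ratio test bounds it — not unbounded.

no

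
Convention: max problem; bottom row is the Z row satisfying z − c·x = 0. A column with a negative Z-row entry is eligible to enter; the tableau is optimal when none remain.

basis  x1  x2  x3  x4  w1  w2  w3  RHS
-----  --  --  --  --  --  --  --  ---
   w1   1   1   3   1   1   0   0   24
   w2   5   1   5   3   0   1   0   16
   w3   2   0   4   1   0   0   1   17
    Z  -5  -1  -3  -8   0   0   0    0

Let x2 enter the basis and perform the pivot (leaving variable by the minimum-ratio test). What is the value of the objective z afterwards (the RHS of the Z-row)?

Ratio test on column x2 — row 1: 24/1 = 24; row 2: 16/1 = 16; row 3: entry 0 ≤ 0. Minimum is 16 at row 2 (w2 leaves); pivot element 1.
Pivot on row 2; the Z-row RHS becomes 0 − (-1)·16 = 16.

16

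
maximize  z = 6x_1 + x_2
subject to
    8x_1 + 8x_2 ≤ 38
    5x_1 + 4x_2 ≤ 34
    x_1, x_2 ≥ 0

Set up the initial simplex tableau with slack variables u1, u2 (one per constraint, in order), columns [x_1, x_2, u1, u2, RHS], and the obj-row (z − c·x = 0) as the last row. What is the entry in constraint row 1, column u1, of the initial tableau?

1

Slack u1 belongs to constraint 1; its column is the unit vector e_1, so the entry in row 1 is 1.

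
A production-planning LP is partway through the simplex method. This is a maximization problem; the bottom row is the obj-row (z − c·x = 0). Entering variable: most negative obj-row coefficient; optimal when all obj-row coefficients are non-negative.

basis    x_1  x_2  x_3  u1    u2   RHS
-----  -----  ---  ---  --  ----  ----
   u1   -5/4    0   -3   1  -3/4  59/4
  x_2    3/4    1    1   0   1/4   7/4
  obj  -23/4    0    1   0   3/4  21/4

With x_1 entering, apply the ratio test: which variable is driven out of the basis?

Column x_1 entries and ratios — u1: -5/4 ≤ 0, skip; x_2: (7/4)/(3/4) = 7/3.
Smallest ratio is 7/3 in the row of x_2, so x_2 leaves.

x_2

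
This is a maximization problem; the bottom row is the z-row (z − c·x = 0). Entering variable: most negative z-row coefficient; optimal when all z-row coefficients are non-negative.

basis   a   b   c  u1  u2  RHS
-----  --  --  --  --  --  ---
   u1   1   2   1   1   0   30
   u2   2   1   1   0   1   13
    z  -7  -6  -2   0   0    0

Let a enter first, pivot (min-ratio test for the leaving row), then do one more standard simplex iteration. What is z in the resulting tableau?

Ratio test on column a — row 1: 30/1 = 30; row 2: 13/2 = 13/2. Minimum is 13/2 at row 2 (u2 leaves); pivot element 2.
Pivot on row 2; the z-row RHS becomes 0 − (-7)·(13/2) = 91/2.
Next entering variable (most negative z-row entry -5/2): b.
Ratio test on column b — row 1: (47/2)/(3/2) = 47/3; row 2: (13/2)/(1/2) = 13. Minimum is 13 at row 2 (a leaves); pivot element 1/2.
After the second pivot the z-row RHS is 91/2 − (-5/2)·13 = 78.

78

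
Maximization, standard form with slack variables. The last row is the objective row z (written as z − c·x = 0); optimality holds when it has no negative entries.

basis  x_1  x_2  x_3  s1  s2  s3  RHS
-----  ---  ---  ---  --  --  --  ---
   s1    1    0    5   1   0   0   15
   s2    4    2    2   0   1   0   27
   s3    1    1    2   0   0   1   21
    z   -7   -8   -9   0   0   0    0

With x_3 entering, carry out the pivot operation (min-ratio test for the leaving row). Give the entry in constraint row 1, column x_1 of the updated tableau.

1/5

Ratio test on column x_3 — row 1: 15/5 = 3; row 2: 27/2 = 27/2; row 3: 21/2 = 21/2. Minimum is 3 at row 1 (s1 leaves); pivot element 5.
Divide row 1 by 5; eliminate column x_3 from the other rows.
In the new row 1, the x_1 entry is the old entry divided by the pivot: 1/5 = 1/5.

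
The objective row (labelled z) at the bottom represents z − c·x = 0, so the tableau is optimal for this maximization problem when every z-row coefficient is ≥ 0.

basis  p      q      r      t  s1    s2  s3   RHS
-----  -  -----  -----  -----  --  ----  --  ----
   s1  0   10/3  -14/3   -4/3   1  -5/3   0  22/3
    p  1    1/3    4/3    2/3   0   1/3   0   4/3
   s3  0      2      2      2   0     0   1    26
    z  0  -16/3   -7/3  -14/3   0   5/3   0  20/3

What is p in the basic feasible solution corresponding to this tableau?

4/3

p is basic (row 2); its value is the RHS of that row, 4/3.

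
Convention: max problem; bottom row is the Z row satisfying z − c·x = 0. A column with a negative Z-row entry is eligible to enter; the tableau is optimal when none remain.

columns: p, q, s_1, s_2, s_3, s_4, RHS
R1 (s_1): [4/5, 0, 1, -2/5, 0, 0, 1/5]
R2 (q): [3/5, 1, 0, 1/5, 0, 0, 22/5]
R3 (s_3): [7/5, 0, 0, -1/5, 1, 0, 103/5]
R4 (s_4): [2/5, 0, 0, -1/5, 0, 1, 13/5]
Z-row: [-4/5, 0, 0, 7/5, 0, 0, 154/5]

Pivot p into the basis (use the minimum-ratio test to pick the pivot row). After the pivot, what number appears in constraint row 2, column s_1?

-3/4

Ratio test on column p — row 1: (1/5)/(4/5) = 1/4; row 2: (22/5)/(3/5) = 22/3; row 3: (103/5)/(7/5) = 103/7; row 4: (13/5)/(2/5) = 13/2. Minimum is 1/4 at row 1 (s_1 leaves); pivot element 4/5.
Divide row 1 by 4/5; eliminate column p from the other rows.
Row 2 update in column s_1: 0 − (3/5)·(5/4) = -3/4.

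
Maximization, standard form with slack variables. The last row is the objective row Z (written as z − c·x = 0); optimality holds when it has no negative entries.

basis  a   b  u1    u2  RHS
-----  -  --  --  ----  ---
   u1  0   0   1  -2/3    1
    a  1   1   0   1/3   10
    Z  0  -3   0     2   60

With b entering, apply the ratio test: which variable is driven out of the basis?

a

Column b entries and ratios — u1: 0 ≤ 0, skip; a: 10/1 = 10.
Smallest ratio is 10 in the row of a, so a leaves.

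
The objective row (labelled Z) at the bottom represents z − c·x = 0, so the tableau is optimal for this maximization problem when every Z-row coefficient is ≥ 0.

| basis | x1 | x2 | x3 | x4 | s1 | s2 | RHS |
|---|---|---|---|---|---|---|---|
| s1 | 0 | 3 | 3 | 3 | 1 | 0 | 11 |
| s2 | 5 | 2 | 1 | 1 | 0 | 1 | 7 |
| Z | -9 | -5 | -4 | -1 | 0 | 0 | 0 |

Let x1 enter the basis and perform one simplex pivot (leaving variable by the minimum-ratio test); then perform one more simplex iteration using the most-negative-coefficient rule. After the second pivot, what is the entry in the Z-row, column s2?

9/5

Ratio test on column x1 — row 1: entry 0 ≤ 0; row 2: 7/5 = 7/5. Minimum is 7/5 at row 2 (s2 leaves); pivot element 5.
Divide row 2 by 5; eliminate column x1 from the other rows.
Second iteration: most negative Z-row entry is -11/5 in column x3, so x3 enters.
Ratio test on column x3 — row 1: 11/3 = 11/3; row 2: (7/5)/(1/5) = 7. Minimum is 11/3 at row 1 (s1 leaves); pivot element 3.
Divide row 1 by 3; eliminate column x3 from the other rows.
After both pivots, the entry at the Z-row, column s2 is 9/5.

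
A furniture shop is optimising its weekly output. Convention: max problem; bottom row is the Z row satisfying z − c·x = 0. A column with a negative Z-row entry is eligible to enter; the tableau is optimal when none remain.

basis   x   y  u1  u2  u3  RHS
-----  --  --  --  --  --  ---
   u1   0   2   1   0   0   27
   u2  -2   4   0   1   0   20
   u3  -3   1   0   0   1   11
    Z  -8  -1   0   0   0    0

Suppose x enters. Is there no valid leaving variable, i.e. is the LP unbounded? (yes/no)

Every constraint-row entry in column x is ≤ 0, so increasing x is unbounded.

yes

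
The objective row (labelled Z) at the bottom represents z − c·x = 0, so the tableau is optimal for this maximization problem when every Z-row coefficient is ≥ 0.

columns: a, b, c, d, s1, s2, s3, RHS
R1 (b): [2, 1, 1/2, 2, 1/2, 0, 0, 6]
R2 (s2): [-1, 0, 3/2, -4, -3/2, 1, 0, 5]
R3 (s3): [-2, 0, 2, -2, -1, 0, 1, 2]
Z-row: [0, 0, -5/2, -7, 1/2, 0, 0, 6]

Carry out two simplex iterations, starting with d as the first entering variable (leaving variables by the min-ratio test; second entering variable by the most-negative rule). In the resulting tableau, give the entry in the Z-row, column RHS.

147/5

Ratio test on column d — row 1: 6/2 = 3; row 2: entry -4 ≤ 0; row 3: entry -2 ≤ 0. Minimum is 3 at row 1 (b leaves); pivot element 2.
Divide row 1 by 2; eliminate column d from the other rows.
Second iteration: most negative Z-row entry is -3/4 in column c, so c enters.
Ratio test on column c — row 1: 3/(1/4) = 12; row 2: 17/(5/2) = 34/5; row 3: 8/(5/2) = 16/5. Minimum is 16/5 at row 3 (s3 leaves); pivot element 5/2.
Divide row 3 by 5/2; eliminate column c from the other rows.
After both pivots, the entry at the Z-row, column RHS is 147/5.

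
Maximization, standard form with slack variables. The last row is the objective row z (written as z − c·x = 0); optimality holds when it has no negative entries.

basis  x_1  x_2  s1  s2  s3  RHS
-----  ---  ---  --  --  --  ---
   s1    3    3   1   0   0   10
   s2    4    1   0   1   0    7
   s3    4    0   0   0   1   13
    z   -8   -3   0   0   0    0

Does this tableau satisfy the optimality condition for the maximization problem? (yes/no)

The z-row has a negative entry -8 in column x_1, so it is not optimal.

no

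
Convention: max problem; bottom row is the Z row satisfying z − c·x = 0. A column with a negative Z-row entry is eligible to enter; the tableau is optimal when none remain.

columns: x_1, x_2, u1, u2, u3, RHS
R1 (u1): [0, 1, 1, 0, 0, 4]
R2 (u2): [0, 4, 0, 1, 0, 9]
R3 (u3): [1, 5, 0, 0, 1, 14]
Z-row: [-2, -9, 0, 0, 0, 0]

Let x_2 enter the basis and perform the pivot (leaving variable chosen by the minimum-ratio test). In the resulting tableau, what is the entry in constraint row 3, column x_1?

1

Ratio test on column x_2 — row 1: 4/1 = 4; row 2: 9/4 = 9/4; row 3: 14/5 = 14/5. Minimum is 9/4 at row 2 (u2 leaves); pivot element 4.
Divide row 2 by 4; eliminate column x_2 from the other rows.
Row 3 update in column x_1: 1 − 5·0 = 1.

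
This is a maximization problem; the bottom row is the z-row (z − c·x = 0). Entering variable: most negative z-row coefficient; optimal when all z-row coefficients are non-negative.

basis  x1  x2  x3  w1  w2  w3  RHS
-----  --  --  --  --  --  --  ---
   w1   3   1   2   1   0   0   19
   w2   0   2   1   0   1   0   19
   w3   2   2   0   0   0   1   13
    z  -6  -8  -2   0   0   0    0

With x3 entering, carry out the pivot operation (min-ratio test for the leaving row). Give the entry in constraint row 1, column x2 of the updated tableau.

1/2

Ratio test on column x3 — row 1: 19/2 = 19/2; row 2: 19/1 = 19; row 3: entry 0 ≤ 0. Minimum is 19/2 at row 1 (w1 leaves); pivot element 2.
Divide row 1 by 2; eliminate column x3 from the other rows.
In the new row 1, the x2 entry is the old entry divided by the pivot: 1/2 = 1/2.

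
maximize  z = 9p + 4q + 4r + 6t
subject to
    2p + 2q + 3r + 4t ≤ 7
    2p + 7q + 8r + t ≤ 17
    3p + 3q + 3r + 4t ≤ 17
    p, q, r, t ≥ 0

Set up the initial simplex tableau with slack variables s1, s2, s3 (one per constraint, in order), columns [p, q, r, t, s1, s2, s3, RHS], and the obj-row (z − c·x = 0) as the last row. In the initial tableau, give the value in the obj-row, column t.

The obj-row carries the negated objective coefficients: the t entry is -6.

-6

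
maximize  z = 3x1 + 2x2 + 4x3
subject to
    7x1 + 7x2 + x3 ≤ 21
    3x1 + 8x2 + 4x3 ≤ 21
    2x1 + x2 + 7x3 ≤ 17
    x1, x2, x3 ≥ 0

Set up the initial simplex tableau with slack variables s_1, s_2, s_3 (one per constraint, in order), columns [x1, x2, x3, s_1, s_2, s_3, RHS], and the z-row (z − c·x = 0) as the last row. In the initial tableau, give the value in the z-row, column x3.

-4

The z-row carries the negated objective coefficients: the x3 entry is -4.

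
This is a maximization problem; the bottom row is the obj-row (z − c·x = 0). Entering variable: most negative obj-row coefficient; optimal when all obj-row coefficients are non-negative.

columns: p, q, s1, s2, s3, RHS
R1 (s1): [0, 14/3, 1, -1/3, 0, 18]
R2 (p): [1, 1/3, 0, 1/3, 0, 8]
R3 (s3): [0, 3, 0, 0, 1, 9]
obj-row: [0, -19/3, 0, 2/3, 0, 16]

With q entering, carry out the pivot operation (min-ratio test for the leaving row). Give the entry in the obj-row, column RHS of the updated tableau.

35

Ratio test on column q — row 1: 18/(14/3) = 27/7; row 2: 8/(1/3) = 24; row 3: 9/3 = 3. Minimum is 3 at row 3 (s3 leaves); pivot element 3.
Divide row 3 by 3; eliminate column q from the other rows.
obj-row update in column RHS: 16 − (-19/3)·3 = 35.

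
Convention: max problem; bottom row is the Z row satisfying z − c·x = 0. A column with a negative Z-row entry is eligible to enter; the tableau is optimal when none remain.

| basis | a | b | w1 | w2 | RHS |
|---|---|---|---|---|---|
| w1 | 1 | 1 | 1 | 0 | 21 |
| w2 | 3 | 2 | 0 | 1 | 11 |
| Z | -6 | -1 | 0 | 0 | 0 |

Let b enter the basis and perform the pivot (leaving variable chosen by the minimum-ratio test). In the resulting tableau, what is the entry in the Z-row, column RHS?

Ratio test on column b — row 1: 21/1 = 21; row 2: 11/2 = 11/2. Minimum is 11/2 at row 2 (w2 leaves); pivot element 2.
Divide row 2 by 2; eliminate column b from the other rows.
Z-row update in column RHS: 0 − (-1)·(11/2) = 11/2.

11/2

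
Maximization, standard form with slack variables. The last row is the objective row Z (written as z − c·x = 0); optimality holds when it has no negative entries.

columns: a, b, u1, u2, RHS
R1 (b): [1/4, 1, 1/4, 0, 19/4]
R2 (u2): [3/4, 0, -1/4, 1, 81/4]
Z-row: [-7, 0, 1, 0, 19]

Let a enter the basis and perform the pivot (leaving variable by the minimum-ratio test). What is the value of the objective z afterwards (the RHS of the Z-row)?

152

Ratio test on column a — row 1: (19/4)/(1/4) = 19; row 2: (81/4)/(3/4) = 27. Minimum is 19 at row 1 (b leaves); pivot element 1/4.
Pivot on row 1; the Z-row RHS becomes 19 − (-7)·19 = 152.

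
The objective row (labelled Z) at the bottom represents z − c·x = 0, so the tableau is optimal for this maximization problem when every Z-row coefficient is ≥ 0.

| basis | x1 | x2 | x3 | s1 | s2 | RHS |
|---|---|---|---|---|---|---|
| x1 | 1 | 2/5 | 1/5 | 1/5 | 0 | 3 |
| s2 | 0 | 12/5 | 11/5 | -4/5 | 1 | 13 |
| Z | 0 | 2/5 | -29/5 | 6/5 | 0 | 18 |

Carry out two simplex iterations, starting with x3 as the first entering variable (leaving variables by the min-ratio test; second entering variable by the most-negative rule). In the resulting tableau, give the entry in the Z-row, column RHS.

175/3

Ratio test on column x3 — row 1: 3/(1/5) = 15; row 2: 13/(11/5) = 65/11. Minimum is 65/11 at row 2 (s2 leaves); pivot element 11/5.
Divide row 2 by 11/5; eliminate column x3 from the other rows.
Second iteration: most negative Z-row entry is -10/11 in column s1, so s1 enters.
Ratio test on column s1 — row 1: (20/11)/(3/11) = 20/3; row 2: entry -4/11 ≤ 0. Minimum is 20/3 at row 1 (x1 leaves); pivot element 3/11.
Divide row 1 by 3/11; eliminate column s1 from the other rows.
After both pivots, the entry at the Z-row, column RHS is 175/3.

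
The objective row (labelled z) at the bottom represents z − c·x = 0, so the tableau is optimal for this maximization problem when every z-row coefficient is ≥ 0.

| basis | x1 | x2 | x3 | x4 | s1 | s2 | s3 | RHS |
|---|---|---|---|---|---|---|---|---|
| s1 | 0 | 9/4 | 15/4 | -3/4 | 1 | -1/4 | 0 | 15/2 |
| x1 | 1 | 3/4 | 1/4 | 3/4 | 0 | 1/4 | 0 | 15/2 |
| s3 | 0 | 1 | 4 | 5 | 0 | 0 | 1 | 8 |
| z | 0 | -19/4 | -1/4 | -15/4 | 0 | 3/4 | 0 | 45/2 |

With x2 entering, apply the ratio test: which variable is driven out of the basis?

s1

Column x2 entries and ratios — s1: (15/2)/(9/4) = 10/3; x1: (15/2)/(3/4) = 10; s3: 8/1 = 8.
Smallest ratio is 10/3 in the row of s1, so s1 leaves.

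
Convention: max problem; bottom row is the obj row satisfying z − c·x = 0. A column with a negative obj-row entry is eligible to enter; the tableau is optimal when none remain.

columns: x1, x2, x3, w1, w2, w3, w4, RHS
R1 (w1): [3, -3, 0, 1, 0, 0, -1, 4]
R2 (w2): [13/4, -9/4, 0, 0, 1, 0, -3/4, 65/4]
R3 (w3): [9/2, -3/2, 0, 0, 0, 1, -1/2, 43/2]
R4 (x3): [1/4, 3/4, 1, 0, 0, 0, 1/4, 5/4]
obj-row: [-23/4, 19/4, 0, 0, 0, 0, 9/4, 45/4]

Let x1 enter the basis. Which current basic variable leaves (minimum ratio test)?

w1

Column x1 entries and ratios — w1: 4/3 = 4/3; w2: (65/4)/(13/4) = 5; w3: (43/2)/(9/2) = 43/9; x3: (5/4)/(1/4) = 5.
Smallest ratio is 4/3 in the row of w1, so w1 leaves.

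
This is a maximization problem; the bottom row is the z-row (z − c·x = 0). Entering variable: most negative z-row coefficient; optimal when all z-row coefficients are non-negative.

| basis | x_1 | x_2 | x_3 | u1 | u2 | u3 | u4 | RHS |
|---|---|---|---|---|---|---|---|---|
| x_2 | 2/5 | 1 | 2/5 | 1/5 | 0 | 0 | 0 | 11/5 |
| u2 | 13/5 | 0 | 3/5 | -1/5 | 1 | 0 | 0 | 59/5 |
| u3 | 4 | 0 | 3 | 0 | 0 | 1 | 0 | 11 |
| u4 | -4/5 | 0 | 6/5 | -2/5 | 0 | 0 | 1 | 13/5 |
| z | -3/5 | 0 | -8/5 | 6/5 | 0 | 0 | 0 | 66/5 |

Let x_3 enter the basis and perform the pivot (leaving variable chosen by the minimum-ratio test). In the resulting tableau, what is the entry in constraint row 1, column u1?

Ratio test on column x_3 — row 1: (11/5)/(2/5) = 11/2; row 2: (59/5)/(3/5) = 59/3; row 3: 11/3 = 11/3; row 4: (13/5)/(6/5) = 13/6. Minimum is 13/6 at row 4 (u4 leaves); pivot element 6/5.
Divide row 4 by 6/5; eliminate column x_3 from the other rows.
Row 1 update in column u1: 1/5 − (2/5)·(-1/3) = 1/3.

1/3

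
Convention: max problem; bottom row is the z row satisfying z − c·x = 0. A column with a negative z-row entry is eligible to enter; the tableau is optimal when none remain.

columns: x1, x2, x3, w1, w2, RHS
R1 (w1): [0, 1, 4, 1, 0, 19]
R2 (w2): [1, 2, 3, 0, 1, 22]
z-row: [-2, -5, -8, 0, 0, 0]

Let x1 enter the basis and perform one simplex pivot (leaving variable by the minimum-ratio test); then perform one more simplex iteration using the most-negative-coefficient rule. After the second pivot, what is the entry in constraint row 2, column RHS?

Ratio test on column x1 — row 1: entry 0 ≤ 0; row 2: 22/1 = 22. Minimum is 22 at row 2 (w2 leaves); pivot element 1.
Divide row 2 by 1; eliminate column x1 from the other rows.
Second iteration: most negative z-row entry is -2 in column x3, so x3 enters.
Ratio test on column x3 — row 1: 19/4 = 19/4; row 2: 22/3 = 22/3. Minimum is 19/4 at row 1 (w1 leaves); pivot element 4.
Divide row 1 by 4; eliminate column x3 from the other rows.
After both pivots, the entry at constraint row 2, column RHS is 31/4.

31/4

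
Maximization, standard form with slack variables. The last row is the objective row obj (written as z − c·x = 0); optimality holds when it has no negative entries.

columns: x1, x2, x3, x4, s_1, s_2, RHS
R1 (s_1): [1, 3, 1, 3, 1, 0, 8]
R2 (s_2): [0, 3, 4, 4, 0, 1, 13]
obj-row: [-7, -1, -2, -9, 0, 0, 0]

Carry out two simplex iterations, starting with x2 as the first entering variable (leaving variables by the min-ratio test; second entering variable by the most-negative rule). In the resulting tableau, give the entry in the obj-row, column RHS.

Ratio test on column x2 — row 1: 8/3 = 8/3; row 2: 13/3 = 13/3. Minimum is 8/3 at row 1 (s_1 leaves); pivot element 3.
Divide row 1 by 3; eliminate column x2 from the other rows.
Second iteration: most negative obj-row entry is -8 in column x4, so x4 enters.
Ratio test on column x4 — row 1: (8/3)/1 = 8/3; row 2: 5/1 = 5. Minimum is 8/3 at row 1 (x2 leaves); pivot element 1.
Divide row 1 by 1; eliminate column x4 from the other rows.
After both pivots, the entry at the obj-row, column RHS is 24.

24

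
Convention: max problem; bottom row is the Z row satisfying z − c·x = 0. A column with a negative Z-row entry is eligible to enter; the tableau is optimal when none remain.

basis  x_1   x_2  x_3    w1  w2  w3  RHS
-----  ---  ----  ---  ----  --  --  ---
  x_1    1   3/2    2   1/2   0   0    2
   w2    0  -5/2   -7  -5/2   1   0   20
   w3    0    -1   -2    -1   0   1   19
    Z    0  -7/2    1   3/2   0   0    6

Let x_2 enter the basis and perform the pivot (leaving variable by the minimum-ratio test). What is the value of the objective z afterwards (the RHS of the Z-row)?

32/3

Ratio test on column x_2 — row 1: 2/(3/2) = 4/3; row 2: entry -5/2 ≤ 0; row 3: entry -1 ≤ 0. Minimum is 4/3 at row 1 (x_1 leaves); pivot element 3/2.
Pivot on row 1; the Z-row RHS becomes 6 − (-7/2)·(4/3) = 32/3.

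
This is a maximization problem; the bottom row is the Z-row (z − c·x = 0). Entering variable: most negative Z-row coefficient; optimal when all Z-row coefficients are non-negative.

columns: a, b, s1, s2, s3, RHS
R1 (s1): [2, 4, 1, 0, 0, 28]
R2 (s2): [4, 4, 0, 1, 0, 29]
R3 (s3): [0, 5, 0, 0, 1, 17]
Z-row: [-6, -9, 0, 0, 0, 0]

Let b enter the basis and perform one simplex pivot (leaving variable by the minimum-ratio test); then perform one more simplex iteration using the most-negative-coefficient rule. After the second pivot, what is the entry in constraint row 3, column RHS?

17/5

Ratio test on column b — row 1: 28/4 = 7; row 2: 29/4 = 29/4; row 3: 17/5 = 17/5. Minimum is 17/5 at row 3 (s3 leaves); pivot element 5.
Divide row 3 by 5; eliminate column b from the other rows.
Second iteration: most negative Z-row entry is -6 in column a, so a enters.
Ratio test on column a — row 1: (72/5)/2 = 36/5; row 2: (77/5)/4 = 77/20; row 3: entry 0 ≤ 0. Minimum is 77/20 at row 2 (s2 leaves); pivot element 4.
Divide row 2 by 4; eliminate column a from the other rows.
After both pivots, the entry at constraint row 3, column RHS is 17/5.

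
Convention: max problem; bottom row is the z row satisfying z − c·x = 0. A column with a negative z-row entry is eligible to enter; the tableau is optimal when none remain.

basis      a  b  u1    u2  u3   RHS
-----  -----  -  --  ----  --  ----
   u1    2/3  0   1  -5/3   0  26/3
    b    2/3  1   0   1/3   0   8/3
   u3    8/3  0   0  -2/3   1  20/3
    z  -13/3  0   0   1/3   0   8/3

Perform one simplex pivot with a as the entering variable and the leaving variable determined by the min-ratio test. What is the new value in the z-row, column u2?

-3/4

Ratio test on column a — row 1: (26/3)/(2/3) = 13; row 2: (8/3)/(2/3) = 4; row 3: (20/3)/(8/3) = 5/2. Minimum is 5/2 at row 3 (u3 leaves); pivot element 8/3.
Divide row 3 by 8/3; eliminate column a from the other rows.
z-row update in column u2: 1/3 − (-13/3)·(-1/4) = -3/4.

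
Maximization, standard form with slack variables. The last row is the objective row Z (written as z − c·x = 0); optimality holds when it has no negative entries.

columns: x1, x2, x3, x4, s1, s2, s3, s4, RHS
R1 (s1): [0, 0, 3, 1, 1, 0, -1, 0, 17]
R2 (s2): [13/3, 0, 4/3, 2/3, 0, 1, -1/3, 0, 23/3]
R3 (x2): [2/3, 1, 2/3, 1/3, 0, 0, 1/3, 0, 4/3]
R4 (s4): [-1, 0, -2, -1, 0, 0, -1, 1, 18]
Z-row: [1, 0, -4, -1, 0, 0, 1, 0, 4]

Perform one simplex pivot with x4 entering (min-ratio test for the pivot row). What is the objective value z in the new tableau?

Ratio test on column x4 — row 1: 17/1 = 17; row 2: (23/3)/(2/3) = 23/2; row 3: (4/3)/(1/3) = 4; row 4: entry -1 ≤ 0. Minimum is 4 at row 3 (x2 leaves); pivot element 1/3.
Pivot on row 3; the Z-row RHS becomes 4 − (-1)·4 = 8.

8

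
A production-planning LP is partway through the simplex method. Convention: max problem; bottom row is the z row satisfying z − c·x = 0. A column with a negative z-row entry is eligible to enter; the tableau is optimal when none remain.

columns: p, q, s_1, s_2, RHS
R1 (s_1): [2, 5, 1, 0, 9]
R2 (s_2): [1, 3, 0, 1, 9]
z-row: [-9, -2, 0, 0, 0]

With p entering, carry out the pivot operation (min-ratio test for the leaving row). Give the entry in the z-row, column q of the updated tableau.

Ratio test on column p — row 1: 9/2 = 9/2; row 2: 9/1 = 9. Minimum is 9/2 at row 1 (s_1 leaves); pivot element 2.
Divide row 1 by 2; eliminate column p from the other rows.
z-row update in column q: -2 − (-9)·(5/2) = 41/2.

41/2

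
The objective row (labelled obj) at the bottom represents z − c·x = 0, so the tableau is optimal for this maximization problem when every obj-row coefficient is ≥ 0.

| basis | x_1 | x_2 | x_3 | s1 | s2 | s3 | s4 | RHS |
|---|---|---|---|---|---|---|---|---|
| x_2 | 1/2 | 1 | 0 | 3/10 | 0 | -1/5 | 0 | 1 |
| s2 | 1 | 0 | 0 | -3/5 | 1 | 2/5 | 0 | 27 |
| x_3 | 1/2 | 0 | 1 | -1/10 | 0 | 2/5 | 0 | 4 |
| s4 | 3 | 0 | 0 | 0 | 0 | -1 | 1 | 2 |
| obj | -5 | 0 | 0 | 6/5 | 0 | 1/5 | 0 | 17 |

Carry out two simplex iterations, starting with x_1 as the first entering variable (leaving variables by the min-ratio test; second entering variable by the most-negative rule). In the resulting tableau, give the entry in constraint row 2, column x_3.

Ratio test on column x_1 — row 1: 1/(1/2) = 2; row 2: 27/1 = 27; row 3: 4/(1/2) = 8; row 4: 2/3 = 2/3. Minimum is 2/3 at row 4 (s4 leaves); pivot element 3.
Divide row 4 by 3; eliminate column x_1 from the other rows.
Second iteration: most negative obj-row entry is -22/15 in column s3, so s3 enters.
Ratio test on column s3 — row 1: entry -1/30 ≤ 0; row 2: (79/3)/(11/15) = 395/11; row 3: (11/3)/(17/30) = 110/17; row 4: entry -1/3 ≤ 0. Minimum is 110/17 at row 3 (x_3 leaves); pivot element 17/30.
Divide row 3 by 17/30; eliminate column s3 from the other rows.
After both pivots, the entry at constraint row 2, column x_3 is -22/17.

-22/17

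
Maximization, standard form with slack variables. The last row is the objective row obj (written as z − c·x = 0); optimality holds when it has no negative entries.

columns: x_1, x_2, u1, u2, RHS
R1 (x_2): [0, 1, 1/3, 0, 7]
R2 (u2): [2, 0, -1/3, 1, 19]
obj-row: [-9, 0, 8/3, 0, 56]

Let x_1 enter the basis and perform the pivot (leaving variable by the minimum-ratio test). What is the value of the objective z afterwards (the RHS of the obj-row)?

Ratio test on column x_1 — row 1: entry 0 ≤ 0; row 2: 19/2 = 19/2. Minimum is 19/2 at row 2 (u2 leaves); pivot element 2.
Pivot on row 2; the obj-row RHS becomes 56 − (-9)·(19/2) = 283/2.

283/2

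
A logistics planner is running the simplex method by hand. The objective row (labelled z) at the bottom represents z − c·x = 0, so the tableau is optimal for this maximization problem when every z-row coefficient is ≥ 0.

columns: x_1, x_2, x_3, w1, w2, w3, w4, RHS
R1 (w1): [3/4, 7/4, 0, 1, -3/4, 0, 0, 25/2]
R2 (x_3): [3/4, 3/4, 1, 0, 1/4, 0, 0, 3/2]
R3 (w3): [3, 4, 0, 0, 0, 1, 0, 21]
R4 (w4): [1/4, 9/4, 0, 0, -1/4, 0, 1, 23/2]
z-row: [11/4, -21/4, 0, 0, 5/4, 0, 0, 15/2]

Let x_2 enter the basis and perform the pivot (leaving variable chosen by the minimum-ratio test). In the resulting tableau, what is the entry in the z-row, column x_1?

8

Ratio test on column x_2 — row 1: (25/2)/(7/4) = 50/7; row 2: (3/2)/(3/4) = 2; row 3: 21/4 = 21/4; row 4: (23/2)/(9/4) = 46/9. Minimum is 2 at row 2 (x_3 leaves); pivot element 3/4.
Divide row 2 by 3/4; eliminate column x_2 from the other rows.
z-row update in column x_1: 11/4 − (-21/4)·1 = 8.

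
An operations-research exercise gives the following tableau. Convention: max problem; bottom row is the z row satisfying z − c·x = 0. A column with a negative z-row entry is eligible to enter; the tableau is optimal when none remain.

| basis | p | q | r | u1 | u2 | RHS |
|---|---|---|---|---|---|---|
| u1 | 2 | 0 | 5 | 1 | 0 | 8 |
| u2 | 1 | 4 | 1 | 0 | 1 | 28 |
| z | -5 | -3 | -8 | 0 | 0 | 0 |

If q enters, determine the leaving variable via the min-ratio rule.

u2

Column q entries and ratios — u1: 0 ≤ 0, skip; u2: 28/4 = 7.
Smallest ratio is 7 in the row of u2, so u2 leaves.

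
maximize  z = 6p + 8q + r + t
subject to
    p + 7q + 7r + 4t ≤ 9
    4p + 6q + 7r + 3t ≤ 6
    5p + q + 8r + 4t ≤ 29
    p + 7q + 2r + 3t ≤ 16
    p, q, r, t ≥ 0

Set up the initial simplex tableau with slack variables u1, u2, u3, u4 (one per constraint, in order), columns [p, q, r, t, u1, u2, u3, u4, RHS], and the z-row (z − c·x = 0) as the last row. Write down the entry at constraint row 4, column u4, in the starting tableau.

Slack u4 belongs to constraint 4; its column is the unit vector e_4, so the entry in row 4 is 1.

1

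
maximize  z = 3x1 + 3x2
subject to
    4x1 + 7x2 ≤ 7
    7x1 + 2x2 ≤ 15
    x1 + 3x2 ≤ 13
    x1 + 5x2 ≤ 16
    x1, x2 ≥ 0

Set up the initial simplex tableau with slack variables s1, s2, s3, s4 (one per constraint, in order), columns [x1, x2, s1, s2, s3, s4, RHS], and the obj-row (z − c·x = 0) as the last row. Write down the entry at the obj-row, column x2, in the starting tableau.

The obj-row carries the negated objective coefficients: the x2 entry is -3.

-3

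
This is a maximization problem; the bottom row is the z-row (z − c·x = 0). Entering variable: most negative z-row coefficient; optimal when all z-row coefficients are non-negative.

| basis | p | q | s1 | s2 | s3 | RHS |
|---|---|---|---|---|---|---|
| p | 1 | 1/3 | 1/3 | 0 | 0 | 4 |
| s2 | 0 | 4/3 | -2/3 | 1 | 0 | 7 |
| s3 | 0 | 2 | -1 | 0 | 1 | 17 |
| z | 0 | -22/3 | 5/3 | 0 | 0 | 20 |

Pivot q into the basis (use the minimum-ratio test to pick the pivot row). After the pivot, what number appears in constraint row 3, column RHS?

Ratio test on column q — row 1: 4/(1/3) = 12; row 2: 7/(4/3) = 21/4; row 3: 17/2 = 17/2. Minimum is 21/4 at row 2 (s2 leaves); pivot element 4/3.
Divide row 2 by 4/3; eliminate column q from the other rows.
Row 3 update in column RHS: 17 − 2·(21/4) = 13/2.

13/2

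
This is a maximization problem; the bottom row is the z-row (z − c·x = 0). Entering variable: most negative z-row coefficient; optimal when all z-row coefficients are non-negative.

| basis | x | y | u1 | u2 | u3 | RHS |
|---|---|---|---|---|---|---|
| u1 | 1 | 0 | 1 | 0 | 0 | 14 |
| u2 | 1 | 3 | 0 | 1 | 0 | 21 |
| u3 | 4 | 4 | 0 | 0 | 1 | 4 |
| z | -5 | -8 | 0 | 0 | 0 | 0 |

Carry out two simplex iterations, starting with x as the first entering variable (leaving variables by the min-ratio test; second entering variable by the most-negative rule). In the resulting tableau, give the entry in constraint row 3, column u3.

Ratio test on column x — row 1: 14/1 = 14; row 2: 21/1 = 21; row 3: 4/4 = 1. Minimum is 1 at row 3 (u3 leaves); pivot element 4.
Divide row 3 by 4; eliminate column x from the other rows.
Second iteration: most negative z-row entry is -3 in column y, so y enters.
Ratio test on column y — row 1: entry -1 ≤ 0; row 2: 20/2 = 10; row 3: 1/1 = 1. Minimum is 1 at row 3 (x leaves); pivot element 1.
Divide row 3 by 1; eliminate column y from the other rows.
After both pivots, the entry at constraint row 3, column u3 is 1/4.

1/4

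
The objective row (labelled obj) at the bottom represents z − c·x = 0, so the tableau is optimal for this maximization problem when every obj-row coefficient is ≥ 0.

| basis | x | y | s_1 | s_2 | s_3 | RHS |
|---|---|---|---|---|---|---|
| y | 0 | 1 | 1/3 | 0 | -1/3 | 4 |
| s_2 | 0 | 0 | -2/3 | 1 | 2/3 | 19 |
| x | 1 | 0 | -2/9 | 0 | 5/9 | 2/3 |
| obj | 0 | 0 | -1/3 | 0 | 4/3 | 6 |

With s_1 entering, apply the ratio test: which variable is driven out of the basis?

Column s_1 entries and ratios — y: 4/(1/3) = 12; s_2: -2/3 ≤ 0, skip; x: -2/9 ≤ 0, skip.
Smallest ratio is 12 in the row of y, so y leaves.

y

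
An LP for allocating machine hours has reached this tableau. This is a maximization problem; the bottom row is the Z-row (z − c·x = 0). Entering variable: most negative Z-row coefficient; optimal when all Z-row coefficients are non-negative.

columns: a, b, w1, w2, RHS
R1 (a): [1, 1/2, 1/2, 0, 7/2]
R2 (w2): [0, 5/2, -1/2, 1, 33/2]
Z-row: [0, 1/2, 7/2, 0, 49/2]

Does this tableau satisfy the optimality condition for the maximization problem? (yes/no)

yes

Every Z-row coefficient is ≥ 0, so the tableau is optimal.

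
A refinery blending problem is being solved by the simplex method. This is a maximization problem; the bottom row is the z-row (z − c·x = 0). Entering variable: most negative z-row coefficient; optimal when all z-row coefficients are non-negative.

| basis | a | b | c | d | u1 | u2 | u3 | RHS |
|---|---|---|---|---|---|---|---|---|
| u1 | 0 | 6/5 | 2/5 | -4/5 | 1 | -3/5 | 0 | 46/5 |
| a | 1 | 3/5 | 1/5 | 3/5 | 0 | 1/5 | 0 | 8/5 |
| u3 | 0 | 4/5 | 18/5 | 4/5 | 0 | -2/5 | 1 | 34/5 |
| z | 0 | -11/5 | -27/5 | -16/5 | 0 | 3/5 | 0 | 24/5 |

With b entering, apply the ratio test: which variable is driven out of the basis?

Column b entries and ratios — u1: (46/5)/(6/5) = 23/3; a: (8/5)/(3/5) = 8/3; u3: (34/5)/(4/5) = 17/2.
Smallest ratio is 8/3 in the row of a, so a leaves.

a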